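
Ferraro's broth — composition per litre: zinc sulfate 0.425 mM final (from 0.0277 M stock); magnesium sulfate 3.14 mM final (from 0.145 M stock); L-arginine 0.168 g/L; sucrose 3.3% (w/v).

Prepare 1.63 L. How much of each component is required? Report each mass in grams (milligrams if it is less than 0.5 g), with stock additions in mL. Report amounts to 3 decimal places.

Scale factor relative to 1 L: 1.63.
zinc sulfate: V = C2·V2/C1 = 0.425 mM × 1630 mL ÷ 27.7 mM = 25.009 mL
magnesium sulfate: dilute stock: 3.14 mM × 1630 mL ÷ 145 mM = 35.298 mL
L-arginine: 0.168 g/L × 1.63 L = 0.27384 g = 273.840 mg
sucrose: 3.3 g per 100 mL × 1630 mL ÷ 100 = 53.790 g

zinc sulfate 25.009 mL; magnesium sulfate 35.298 mL; L-arginine 273.840 mg; sucrose 53.790 g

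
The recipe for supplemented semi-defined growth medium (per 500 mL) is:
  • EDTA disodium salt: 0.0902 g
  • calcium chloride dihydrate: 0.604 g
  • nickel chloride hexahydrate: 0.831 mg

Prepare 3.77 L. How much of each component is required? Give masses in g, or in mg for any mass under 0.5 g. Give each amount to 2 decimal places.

Scale factor = 3770 mL / 500 mL = 7.54.
EDTA disodium salt: 0.0902 g × (3770 mL / 500 mL) = 0.68 g
calcium chloride dihydrate: 0.604 g × (3770 mL / 500 mL) = 4.55 g
nickel chloride hexahydrate: 0.831 mg × (3770 mL / 500 mL) = 6.27 mg

EDTA disodium salt 0.68 g; calcium chloride dihydrate 4.55 g; nickel chloride hexahydrate 6.27 mg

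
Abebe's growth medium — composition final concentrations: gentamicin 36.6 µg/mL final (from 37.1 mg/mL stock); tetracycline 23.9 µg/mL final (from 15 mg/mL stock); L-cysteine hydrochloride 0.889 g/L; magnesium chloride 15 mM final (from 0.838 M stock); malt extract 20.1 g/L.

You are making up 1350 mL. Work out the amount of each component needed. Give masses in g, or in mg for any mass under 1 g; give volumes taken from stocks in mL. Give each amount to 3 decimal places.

gentamicin 1.332 mL; tetracycline 2.151 mL; L-cysteine hydrochloride 1.200 g; magnesium chloride 24.165 mL; malt extract 27.135 g

Working volume: 1350 mL = 1.35 L.
gentamicin: V = C2·V2/C1 = 36.6 µg/mL × 1350 mL ÷ 37100 µg/mL = 1.332 mL
tetracycline: dilute stock: 23.9 µg/mL × 1350 mL ÷ 15000 µg/mL = 2.151 mL
L-cysteine hydrochloride: 0.889 g/L × 1.35 L = 1.200 g
magnesium chloride: V = C2·V2/C1 = 15 mM × 1350 mL ÷ 838 mM = 24.165 mL
malt extract: 20.1 g/L × 1.35 L = 27.135 g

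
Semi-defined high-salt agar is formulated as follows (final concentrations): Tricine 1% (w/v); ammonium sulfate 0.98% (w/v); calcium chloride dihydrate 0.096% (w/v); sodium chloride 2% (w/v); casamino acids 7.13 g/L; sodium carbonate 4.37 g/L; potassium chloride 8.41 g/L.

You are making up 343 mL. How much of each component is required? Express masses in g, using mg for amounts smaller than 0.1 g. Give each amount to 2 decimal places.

Scale factor relative to 1 L: 0.343.
Tricine: 1% w/v = 10 g/L → 10 × 0.343 L = 3.43 g
ammonium sulfate: 0.98% w/v = 9.8 g/L → 9.8 × 0.343 L = 3.36 g
calcium chloride dihydrate: 0.096 g per 100 mL × 343 mL ÷ 100 = 0.33 g
sodium chloride: 2% w/v = 20 g/L → 20 × 0.343 L = 6.86 g
casamino acids: 7.13 g/L × 0.343 L = 2.45 g
sodium carbonate: 4.37 g/L × 0.343 L = 1.50 g
potassium chloride: 8.41 g/L × 0.343 L = 2.88 g

Tricine 3.43 g; ammonium sulfate 3.36 g; calcium chloride dihydrate 0.33 g; sodium chloride 6.86 g; casamino acids 2.45 g; sodium carbonate 1.50 g; potassium chloride 2.88 g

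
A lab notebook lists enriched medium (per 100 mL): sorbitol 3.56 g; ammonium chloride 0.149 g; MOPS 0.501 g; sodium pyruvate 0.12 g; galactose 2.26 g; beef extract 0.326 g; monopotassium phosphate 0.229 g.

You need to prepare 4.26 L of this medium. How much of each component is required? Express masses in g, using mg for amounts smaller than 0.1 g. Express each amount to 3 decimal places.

Scale factor = 4260 mL / 100 mL = 42.6.
sorbitol: 3.56 g × (4260 mL / 100 mL) = 151.656 g
ammonium chloride: 0.149 g × (4260 mL / 100 mL) = 6.347 g
MOPS: 0.501 g × (4260 mL / 100 mL) = 21.343 g
sodium pyruvate: 0.12 g × (4260 mL / 100 mL) = 5.112 g
galactose: 2.26 g × (4260 mL / 100 mL) = 96.276 g
beef extract: 0.326 g × (4260 mL / 100 mL) = 13.888 g
monopotassium phosphate: 0.229 g × (4260 mL / 100 mL) = 9.755 g

sorbitol 151.656 g; ammonium chloride 6.347 g; MOPS 21.343 g; sodium pyruvate 5.112 g; galactose 96.276 g; beef extract 13.888 g; monopotassium phosphate 9.755 g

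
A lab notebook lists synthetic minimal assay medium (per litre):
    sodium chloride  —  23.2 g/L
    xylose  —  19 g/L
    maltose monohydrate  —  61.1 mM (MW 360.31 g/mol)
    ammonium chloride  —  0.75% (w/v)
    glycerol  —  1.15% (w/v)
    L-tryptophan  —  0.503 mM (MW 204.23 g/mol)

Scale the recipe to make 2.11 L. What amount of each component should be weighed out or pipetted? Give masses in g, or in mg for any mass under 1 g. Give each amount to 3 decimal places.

sodium chloride 48.952 g; xylose 40.090 g; maltose monohydrate 46.452 g; ammonium chloride 15.825 g; glycerol 24.265 g; L-tryptophan 216.755 mg

Working volume: 2.11 L.
sodium chloride: 23.2 g/L × 2.11 L = 48.952 g
xylose: 19 g/L × 2.11 L = 40.090 g
maltose monohydrate: 61.1 mmol/L × 360.31 g/mol × 2.11 L ÷ 1000 = 46.452 g
ammonium chloride: 0.75% w/v = 7.5 g/L → 7.5 × 2.11 L = 15.825 g
glycerol: 1.15 g per 100 mL × 2110 mL ÷ 100 = 24.265 g
L-tryptophan: 0.503 mmol/L × 204.23 mg/mmol × 2.11 L = 216.755 mg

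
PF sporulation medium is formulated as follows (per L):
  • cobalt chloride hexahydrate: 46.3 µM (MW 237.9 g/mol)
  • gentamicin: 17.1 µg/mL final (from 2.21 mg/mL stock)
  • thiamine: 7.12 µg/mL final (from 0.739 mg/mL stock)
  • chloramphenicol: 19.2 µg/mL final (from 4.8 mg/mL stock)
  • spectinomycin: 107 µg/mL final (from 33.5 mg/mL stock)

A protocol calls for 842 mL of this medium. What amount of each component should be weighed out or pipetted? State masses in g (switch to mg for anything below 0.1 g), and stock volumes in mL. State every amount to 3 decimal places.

cobalt chloride hexahydrate 9.274 mg; gentamicin 6.515 mL; thiamine 8.112 mL; chloramphenicol 3.368 mL; spectinomycin 2.689 mL

Working volume: 842 mL = 0.842 L.
cobalt chloride hexahydrate: 46.3 µmol/L × 237.9 g/mol × 0.842 L ÷ 1000 = 9.274 mg
gentamicin: C1V1 = C2V2 → 17.1 µg/mL × 842 mL ÷ 2210 µg/mL = 6.515 mL
thiamine: V = C2·V2/C1 = 7.12 µg/mL × 842 mL ÷ 739 µg/mL = 8.112 mL
chloramphenicol: C1V1 = C2V2 → 19.2 µg/mL × 842 mL ÷ 4800 µg/mL = 3.368 mL
spectinomycin: C1V1 = C2V2 → 107 µg/mL × 842 mL ÷ 33500 µg/mL = 2.689 mL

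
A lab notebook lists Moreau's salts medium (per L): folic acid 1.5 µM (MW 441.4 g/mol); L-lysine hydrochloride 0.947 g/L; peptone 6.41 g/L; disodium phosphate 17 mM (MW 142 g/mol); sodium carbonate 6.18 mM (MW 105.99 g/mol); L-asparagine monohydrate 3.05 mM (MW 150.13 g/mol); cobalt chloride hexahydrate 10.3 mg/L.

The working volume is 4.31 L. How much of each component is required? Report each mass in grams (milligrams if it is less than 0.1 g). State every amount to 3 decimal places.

Scale factor relative to 1 L: 4.31.
folic acid: 1.5 µmol/L × 441.4 g/mol × 4.31 L ÷ 1000 = 2.854 mg
L-lysine hydrochloride: 0.947 g/L × 4.31 L = 4.082 g
peptone: 6.41 g/L × 4.31 L = 27.627 g
disodium phosphate: 17 mmol/L × 142 g/mol × 4.31 L ÷ 1000 = 10.404 g
sodium carbonate: 6.18 mmol/L × 105.99 g/mol × 4.31 L ÷ 1000 = 2.823 g
L-asparagine monohydrate: 3.05 mmol/L × 150.13 g/mol × 4.31 L ÷ 1000 = 1.974 g
cobalt chloride hexahydrate: 10.3 mg/L × 4.31 L = 44.393 mg

folic acid 2.854 mg; L-lysine hydrochloride 4.082 g; peptone 27.627 g; disodium phosphate 10.404 g; sodium carbonate 2.823 g; L-asparagine monohydrate 1.974 g; cobalt chloride hexahydrate 44.393 mg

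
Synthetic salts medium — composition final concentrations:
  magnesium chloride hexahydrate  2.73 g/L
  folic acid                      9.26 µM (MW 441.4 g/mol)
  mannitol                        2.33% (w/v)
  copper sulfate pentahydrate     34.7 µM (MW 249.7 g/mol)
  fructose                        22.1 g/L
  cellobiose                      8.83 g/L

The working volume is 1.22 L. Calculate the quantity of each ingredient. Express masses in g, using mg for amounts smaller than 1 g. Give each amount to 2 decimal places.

magnesium chloride hexahydrate 3.33 g; folic acid 4.99 mg; mannitol 28.43 g; copper sulfate pentahydrate 10.57 mg; fructose 26.96 g; cellobiose 10.77 g

Working volume: 1.22 L.
magnesium chloride hexahydrate: 2.73 g/L × 1.22 L = 3.33 g
folic acid: 9.26 µmol/L × 441.4 g/mol × 1.22 L ÷ 1000 = 4.99 mg
mannitol: 2.33 g per 100 mL × 1220 mL ÷ 100 = 28.43 g
copper sulfate pentahydrate: 34.7 µmol/L × 249.7 g/mol × 1.22 L ÷ 1000 = 10.57 mg
fructose: 22.1 g/L × 1.22 L = 26.96 g
cellobiose: 8.83 g/L × 1.22 L = 10.77 g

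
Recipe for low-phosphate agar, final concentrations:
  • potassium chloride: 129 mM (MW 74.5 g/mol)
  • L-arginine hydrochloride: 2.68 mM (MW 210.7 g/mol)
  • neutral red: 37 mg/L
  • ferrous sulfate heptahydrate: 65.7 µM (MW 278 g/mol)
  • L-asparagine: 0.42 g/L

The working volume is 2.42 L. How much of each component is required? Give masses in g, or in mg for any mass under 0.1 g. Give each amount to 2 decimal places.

potassium chloride 23.26 g; L-arginine hydrochloride 1.37 g; neutral red 89.54 mg; ferrous sulfate heptahydrate 44.20 mg; L-asparagine 1.02 g

Scale factor relative to 1 L: 2.42.
potassium chloride: 129 mmol/L × 74.5 g/mol × 2.42 L ÷ 1000 = 23.26 g
L-arginine hydrochloride: 2.68 mmol/L × 210.7 g/mol × 2.42 L ÷ 1000 = 1.37 g
neutral red: 37 mg/L × 2.42 L = 89.54 mg
ferrous sulfate heptahydrate: 65.7 µmol/L × 278 g/mol × 2.42 L ÷ 1000 = 44.20 mg
L-asparagine: 0.42 g/L × 2.42 L = 1.02 g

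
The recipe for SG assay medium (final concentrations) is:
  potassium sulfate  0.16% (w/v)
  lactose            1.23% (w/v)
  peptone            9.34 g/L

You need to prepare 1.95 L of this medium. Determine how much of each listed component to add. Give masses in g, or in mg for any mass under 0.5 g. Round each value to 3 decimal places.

Working volume: 1.95 L.
potassium sulfate: 0.16 g per 100 mL × 1950 mL ÷ 100 = 3.120 g
lactose: 1.23 g per 100 mL × 1950 mL ÷ 100 = 23.985 g
peptone: 9.34 g/L × 1.95 L = 18.213 g

potassium sulfate 3.120 g; lactose 23.985 g; peptone 18.213 g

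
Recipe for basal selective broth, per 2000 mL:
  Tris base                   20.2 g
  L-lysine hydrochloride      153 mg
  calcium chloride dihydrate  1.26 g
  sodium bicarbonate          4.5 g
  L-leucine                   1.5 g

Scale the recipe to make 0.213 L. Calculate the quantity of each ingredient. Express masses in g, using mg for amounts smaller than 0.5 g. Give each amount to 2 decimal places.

Tris base 2.15 g; L-lysine hydrochloride 16.29 mg; calcium chloride dihydrate 134.19 mg; sodium bicarbonate 479.25 mg; L-leucine 159.75 mg

Ratio of target to recipe volume: 213 / 2000 = 0.1065.
Tris base: 20.2 g × (213 mL / 2000 mL) = 2.15 g
L-lysine hydrochloride: 153 mg × (213 mL / 2000 mL) = 16.29 mg
calcium chloride dihydrate: 1.26 g × (213 mL / 2000 mL) = 0.13419 g = 134.19 mg
sodium bicarbonate: 4.5 g × (213 mL / 2000 mL) = 0.47925 g = 479.25 mg
L-leucine: 1.5 g × (213 mL / 2000 mL) = 0.15975 g = 159.75 mg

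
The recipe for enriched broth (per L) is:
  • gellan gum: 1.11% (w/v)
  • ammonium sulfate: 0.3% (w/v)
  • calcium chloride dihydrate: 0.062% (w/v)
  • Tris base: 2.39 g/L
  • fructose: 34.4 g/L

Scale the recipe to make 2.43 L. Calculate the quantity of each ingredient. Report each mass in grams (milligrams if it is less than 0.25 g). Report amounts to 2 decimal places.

gellan gum 26.97 g; ammonium sulfate 7.29 g; calcium chloride dihydrate 1.51 g; Tris base 5.81 g; fructose 83.59 g

Scale factor relative to 1 L: 2.43.
gellan gum: 1.11 g per 100 mL × 2430 mL ÷ 100 = 26.97 g
ammonium sulfate: 0.3% w/v = 3 g/L → 3 × 2.43 L = 7.29 g
calcium chloride dihydrate: 0.062% w/v = 0.62 g/L → 0.62 × 2.43 L = 1.51 g
Tris base: 2.39 g/L × 2.43 L = 5.81 g
fructose: 34.4 g/L × 2.43 L = 83.59 g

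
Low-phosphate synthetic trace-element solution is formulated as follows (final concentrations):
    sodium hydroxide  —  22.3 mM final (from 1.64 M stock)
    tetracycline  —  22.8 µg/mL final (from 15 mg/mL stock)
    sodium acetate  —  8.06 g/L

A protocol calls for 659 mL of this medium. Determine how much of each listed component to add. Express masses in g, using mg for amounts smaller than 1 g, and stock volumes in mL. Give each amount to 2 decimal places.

sodium hydroxide 8.96 mL; tetracycline 1.00 mL; sodium acetate 5.31 g

Working volume: 659 mL = 0.659 L.
sodium hydroxide: dilute stock: 22.3 mM × 659 mL ÷ 1640 mM = 8.96 mL
tetracycline: C1V1 = C2V2 → 22.8 µg/mL × 659 mL ÷ 15000 µg/mL = 1.00 mL
sodium acetate: 8.06 g/L × 0.659 L = 5.31 g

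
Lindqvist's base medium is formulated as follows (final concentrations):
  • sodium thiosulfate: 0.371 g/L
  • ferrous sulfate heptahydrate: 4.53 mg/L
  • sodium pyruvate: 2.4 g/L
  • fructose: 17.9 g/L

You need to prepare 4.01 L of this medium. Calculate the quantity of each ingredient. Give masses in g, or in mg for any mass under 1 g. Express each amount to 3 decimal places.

sodium thiosulfate 1.488 g; ferrous sulfate heptahydrate 18.165 mg; sodium pyruvate 9.624 g; fructose 71.779 g

Scale factor relative to 1 L: 4.01.
sodium thiosulfate: 0.371 g/L × 4.01 L = 1.488 g
ferrous sulfate heptahydrate: 4.53 mg/L × 4.01 L = 18.165 mg
sodium pyruvate: 2.4 g/L × 4.01 L = 9.624 g
fructose: 17.9 g/L × 4.01 L = 71.779 g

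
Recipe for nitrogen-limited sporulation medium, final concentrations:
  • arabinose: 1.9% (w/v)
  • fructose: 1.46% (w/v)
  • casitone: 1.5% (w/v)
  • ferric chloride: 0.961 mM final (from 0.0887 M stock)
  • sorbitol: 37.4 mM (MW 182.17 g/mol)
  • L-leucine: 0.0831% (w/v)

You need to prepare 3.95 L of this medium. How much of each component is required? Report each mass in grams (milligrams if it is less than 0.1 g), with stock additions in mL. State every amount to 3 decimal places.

arabinose 75.050 g; fructose 57.670 g; casitone 59.250 g; ferric chloride 42.795 mL; sorbitol 26.912 g; L-leucine 3.282 g

Scale factor relative to 1 L: 3.95.
arabinose: 1.9 g per 100 mL × 3950 mL ÷ 100 = 75.050 g
fructose: 1.46% w/v = 14.6 g/L → 14.6 × 3.95 L = 57.670 g
casitone: 1.5 g per 100 mL × 3950 mL ÷ 100 = 59.250 g
ferric chloride: C1V1 = C2V2 → 0.961 mM × 3950 mL ÷ 88.7 mM = 42.795 mL
sorbitol: 37.4 mmol/L × 182.17 g/mol × 3.95 L ÷ 1000 = 26.912 g
L-leucine: 0.0831 g per 100 mL × 3950 mL ÷ 100 = 3.282 g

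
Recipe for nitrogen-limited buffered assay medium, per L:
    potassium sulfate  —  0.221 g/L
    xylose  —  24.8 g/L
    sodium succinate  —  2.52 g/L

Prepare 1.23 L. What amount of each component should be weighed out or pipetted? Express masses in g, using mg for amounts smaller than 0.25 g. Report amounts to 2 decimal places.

Scale factor relative to 1 L: 1.23.
potassium sulfate: 0.221 g/L × 1.23 L = 0.27 g
xylose: 24.8 g/L × 1.23 L = 30.50 g
sodium succinate: 2.52 g/L × 1.23 L = 3.10 g

potassium sulfate 0.27 g; xylose 30.50 g; sodium succinate 3.10 g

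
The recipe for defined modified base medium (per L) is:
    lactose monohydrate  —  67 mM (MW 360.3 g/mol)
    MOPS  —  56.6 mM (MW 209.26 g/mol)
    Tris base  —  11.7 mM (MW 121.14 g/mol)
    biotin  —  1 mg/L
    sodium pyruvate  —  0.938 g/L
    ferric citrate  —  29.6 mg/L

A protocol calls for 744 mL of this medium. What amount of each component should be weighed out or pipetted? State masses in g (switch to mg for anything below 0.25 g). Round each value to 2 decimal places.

lactose monohydrate 17.96 g; MOPS 8.81 g; Tris base 1.05 g; biotin 0.74 mg; sodium pyruvate 0.70 g; ferric citrate 22.02 mg

Scale factor relative to 1 L: 0.744.
lactose monohydrate: 67 mmol/L × 360.3 g/mol × 0.744 L ÷ 1000 = 17.96 g
MOPS: 56.6 mmol/L × 209.26 g/mol × 0.744 L ÷ 1000 = 8.81 g
Tris base: 11.7 mmol/L × 121.14 g/mol × 0.744 L ÷ 1000 = 1.05 g
biotin: 1 mg/L × 0.744 L = 0.74 mg
sodium pyruvate: 0.938 g/L × 0.744 L = 0.70 g
ferric citrate: 29.6 mg/L × 0.744 L = 22.02 mg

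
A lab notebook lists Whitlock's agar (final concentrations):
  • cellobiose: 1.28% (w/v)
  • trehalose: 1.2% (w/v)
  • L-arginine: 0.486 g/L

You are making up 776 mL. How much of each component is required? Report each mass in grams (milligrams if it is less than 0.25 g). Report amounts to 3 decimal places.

cellobiose 9.933 g; trehalose 9.312 g; L-arginine 0.377 g

Working volume: 776 mL = 0.776 L.
cellobiose: 1.28% w/v = 12.8 g/L → 12.8 × 0.776 L = 9.933 g
trehalose: 1.2% w/v = 12 g/L → 12 × 0.776 L = 9.312 g
L-arginine: 0.486 g/L × 0.776 L = 0.377 g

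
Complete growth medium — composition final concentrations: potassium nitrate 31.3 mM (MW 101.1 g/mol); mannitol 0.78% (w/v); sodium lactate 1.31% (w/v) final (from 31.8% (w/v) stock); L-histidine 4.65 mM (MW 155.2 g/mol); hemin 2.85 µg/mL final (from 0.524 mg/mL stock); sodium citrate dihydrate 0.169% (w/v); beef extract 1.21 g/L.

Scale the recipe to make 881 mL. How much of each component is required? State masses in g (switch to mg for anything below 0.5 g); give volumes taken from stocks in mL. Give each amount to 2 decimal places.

Scale factor relative to 1 L: 0.881.
potassium nitrate: 31.3 mmol/L × 101.1 g/mol × 0.881 L ÷ 1000 = 2.79 g
mannitol: 0.78% w/v = 7.8 g/L → 7.8 × 0.881 L = 6.87 g
sodium lactate: C1V1 = C2V2 → 1.31% ÷ 31.8% × 881 mL = 36.29 mL
L-histidine: 4.65 mmol/L × 155.2 g/mol × 0.881 L ÷ 1000 = 0.64 g
hemin: C1V1 = C2V2 → 2.85 µg/mL × 881 mL ÷ 524 µg/mL = 4.79 mL
sodium citrate dihydrate: 0.169 g per 100 mL × 881 mL ÷ 100 = 1.49 g
beef extract: 1.21 g/L × 0.881 L = 1.07 g

potassium nitrate 2.79 g; mannitol 6.87 g; sodium lactate 36.29 mL; L-histidine 0.64 g; hemin 4.79 mL; sodium citrate dihydrate 1.49 g; beef extract 1.07 g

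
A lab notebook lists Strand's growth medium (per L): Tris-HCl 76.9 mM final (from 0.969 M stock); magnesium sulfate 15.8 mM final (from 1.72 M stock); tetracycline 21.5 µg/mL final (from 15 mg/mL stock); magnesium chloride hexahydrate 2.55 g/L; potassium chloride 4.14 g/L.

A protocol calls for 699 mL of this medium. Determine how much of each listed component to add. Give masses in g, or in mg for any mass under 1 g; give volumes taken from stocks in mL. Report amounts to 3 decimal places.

Working volume: 699 mL = 0.699 L.
Tris-HCl: dilute stock: 76.9 mM × 699 mL ÷ 969 mM = 55.473 mL
magnesium sulfate: C1V1 = C2V2 → 15.8 mM × 699 mL ÷ 1720 mM = 6.421 mL
tetracycline: dilute stock: 21.5 µg/mL × 699 mL ÷ 15000 µg/mL = 1.002 mL
magnesium chloride hexahydrate: 2.55 g/L × 0.699 L = 1.782 g
potassium chloride: 4.14 g/L × 0.699 L = 2.894 g

Tris-HCl 55.473 mL; magnesium sulfate 6.421 mL; tetracycline 1.002 mL; magnesium chloride hexahydrate 1.782 g; potassium chloride 2.894 g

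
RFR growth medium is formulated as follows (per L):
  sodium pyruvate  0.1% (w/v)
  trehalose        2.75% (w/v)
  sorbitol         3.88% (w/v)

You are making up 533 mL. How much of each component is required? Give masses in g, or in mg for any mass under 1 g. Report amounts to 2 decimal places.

Scale factor relative to 1 L: 0.533.
sodium pyruvate: 0.1 g per 100 mL × 533 mL ÷ 100 = 0.533 g = 533.00 mg
trehalose: 2.75% w/v = 27.5 g/L → 27.5 × 0.533 L = 14.66 g
sorbitol: 3.88 g per 100 mL × 533 mL ÷ 100 = 20.68 g

sodium pyruvate 533.00 mg; trehalose 14.66 g; sorbitol 20.68 g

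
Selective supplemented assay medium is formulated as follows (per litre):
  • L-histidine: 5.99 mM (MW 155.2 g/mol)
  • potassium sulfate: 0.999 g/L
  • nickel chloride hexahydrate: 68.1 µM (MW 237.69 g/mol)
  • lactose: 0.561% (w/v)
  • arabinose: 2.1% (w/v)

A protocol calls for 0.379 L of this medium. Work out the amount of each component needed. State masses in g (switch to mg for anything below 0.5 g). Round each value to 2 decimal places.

L-histidine 352.34 mg; potassium sulfate 378.62 mg; nickel chloride hexahydrate 6.13 mg; lactose 2.13 g; arabinose 7.96 g

Scale factor relative to 1 L: 0.379.
L-histidine: 5.99 mmol/L × 155.2 mg/mmol × 0.379 L = 352.34 mg
potassium sulfate: 0.999 g/L × 0.379 L = 0.378621 g = 378.62 mg
nickel chloride hexahydrate: 68.1 µmol/L × 237.69 g/mol × 0.379 L ÷ 1000 = 6.13 mg
lactose: 0.561 g per 100 mL × 379 mL ÷ 100 = 2.13 g
arabinose: 2.1% w/v = 21 g/L → 21 × 0.379 L = 7.96 g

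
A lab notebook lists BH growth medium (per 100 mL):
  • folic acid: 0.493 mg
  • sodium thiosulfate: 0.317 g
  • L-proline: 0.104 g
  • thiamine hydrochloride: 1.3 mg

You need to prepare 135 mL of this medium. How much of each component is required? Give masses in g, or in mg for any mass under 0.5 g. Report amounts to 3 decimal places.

Ratio of target to recipe volume: 135 / 100 = 1.35.
folic acid: 0.493 mg × (135 mL / 100 mL) = 0.666 mg
sodium thiosulfate: 0.317 g × (135 mL / 100 mL) = 0.42795 g = 427.950 mg
L-proline: 0.104 g × (135 mL / 100 mL) = 0.1404 g = 140.400 mg
thiamine hydrochloride: 1.3 mg × (135 mL / 100 mL) = 1.755 mg

folic acid 0.666 mg; sodium thiosulfate 427.950 mg; L-proline 140.400 mg; thiamine hydrochloride 1.755 mg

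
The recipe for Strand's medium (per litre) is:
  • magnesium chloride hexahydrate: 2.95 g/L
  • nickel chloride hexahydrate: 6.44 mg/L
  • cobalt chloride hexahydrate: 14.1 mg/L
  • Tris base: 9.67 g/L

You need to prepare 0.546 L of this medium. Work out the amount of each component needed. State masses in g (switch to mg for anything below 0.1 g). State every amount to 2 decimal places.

Scale factor relative to 1 L: 0.546.
magnesium chloride hexahydrate: 2.95 g/L × 0.546 L = 1.61 g
nickel chloride hexahydrate: 6.44 mg/L × 0.546 L = 3.52 mg
cobalt chloride hexahydrate: 14.1 mg/L × 0.546 L = 7.70 mg
Tris base: 9.67 g/L × 0.546 L = 5.28 g

magnesium chloride hexahydrate 1.61 g; nickel chloride hexahydrate 3.52 mg; cobalt chloride hexahydrate 7.70 mg; Tris base 5.28 g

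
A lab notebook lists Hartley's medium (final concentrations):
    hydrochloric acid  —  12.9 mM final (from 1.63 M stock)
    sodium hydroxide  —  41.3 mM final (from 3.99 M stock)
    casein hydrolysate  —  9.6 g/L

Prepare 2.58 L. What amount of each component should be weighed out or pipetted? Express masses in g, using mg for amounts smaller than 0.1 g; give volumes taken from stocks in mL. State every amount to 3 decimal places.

hydrochloric acid 20.418 mL; sodium hydroxide 26.705 mL; casein hydrolysate 24.768 g

Working volume: 2.58 L.
hydrochloric acid: C1V1 = C2V2 → 12.9 mM × 2580 mL ÷ 1630 mM = 20.418 mL
sodium hydroxide: V = C2·V2/C1 = 41.3 mM × 2580 mL ÷ 3990 mM = 26.705 mL
casein hydrolysate: 9.6 g/L × 2.58 L = 24.768 g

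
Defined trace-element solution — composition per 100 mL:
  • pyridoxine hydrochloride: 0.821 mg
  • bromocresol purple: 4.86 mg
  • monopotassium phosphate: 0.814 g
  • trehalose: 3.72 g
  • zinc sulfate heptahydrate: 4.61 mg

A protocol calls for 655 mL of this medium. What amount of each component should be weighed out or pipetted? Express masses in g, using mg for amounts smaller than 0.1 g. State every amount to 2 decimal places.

pyridoxine hydrochloride 5.38 mg; bromocresol purple 31.83 mg; monopotassium phosphate 5.33 g; trehalose 24.37 g; zinc sulfate heptahydrate 30.20 mg

Scale factor = 655 mL / 100 mL = 6.55.
pyridoxine hydrochloride: 0.821 mg × (655 mL / 100 mL) = 5.38 mg
bromocresol purple: 4.86 mg × (655 mL / 100 mL) = 31.83 mg
monopotassium phosphate: 0.814 g × (655 mL / 100 mL) = 5.33 g
trehalose: 3.72 g × (655 mL / 100 mL) = 24.37 g
zinc sulfate heptahydrate: 4.61 mg × (655 mL / 100 mL) = 30.20 mg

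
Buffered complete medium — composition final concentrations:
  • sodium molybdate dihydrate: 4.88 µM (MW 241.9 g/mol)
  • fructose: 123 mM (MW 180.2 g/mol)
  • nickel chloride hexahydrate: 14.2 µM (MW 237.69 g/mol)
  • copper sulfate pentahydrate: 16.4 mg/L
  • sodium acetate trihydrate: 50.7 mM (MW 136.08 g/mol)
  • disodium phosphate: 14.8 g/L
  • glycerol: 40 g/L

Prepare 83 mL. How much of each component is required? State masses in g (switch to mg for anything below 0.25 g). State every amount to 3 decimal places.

Scale factor relative to 1 L: 0.083.
sodium molybdate dihydrate: 4.88 µmol/L × 241.9 g/mol × 0.083 L ÷ 1000 = 0.098 mg
fructose: 123 mmol/L × 180.2 g/mol × 0.083 L ÷ 1000 = 1.840 g
nickel chloride hexahydrate: 14.2 µmol/L × 237.69 g/mol × 0.083 L ÷ 1000 = 0.280 mg
copper sulfate pentahydrate: 16.4 mg/L × 0.083 L = 1.361 mg
sodium acetate trihydrate: 50.7 mmol/L × 136.08 g/mol × 0.083 L ÷ 1000 = 0.573 g
disodium phosphate: 14.8 g/L × 0.083 L = 1.228 g
glycerol: 40 g/L × 0.083 L = 3.320 g

sodium molybdate dihydrate 0.098 mg; fructose 1.840 g; nickel chloride hexahydrate 0.280 mg; copper sulfate pentahydrate 1.361 mg; sodium acetate trihydrate 0.573 g; disodium phosphate 1.228 g; glycerol 3.320 g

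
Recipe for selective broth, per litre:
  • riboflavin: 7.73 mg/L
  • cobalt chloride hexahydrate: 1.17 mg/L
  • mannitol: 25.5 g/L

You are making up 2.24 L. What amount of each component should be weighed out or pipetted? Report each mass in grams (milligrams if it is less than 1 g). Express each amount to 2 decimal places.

riboflavin 17.32 mg; cobalt chloride hexahydrate 2.62 mg; mannitol 57.12 g

Scale factor relative to 1 L: 2.24.
riboflavin: 7.73 mg/L × 2.24 L = 17.32 mg
cobalt chloride hexahydrate: 1.17 mg/L × 2.24 L = 2.62 mg
mannitol: 25.5 g/L × 2.24 L = 57.12 g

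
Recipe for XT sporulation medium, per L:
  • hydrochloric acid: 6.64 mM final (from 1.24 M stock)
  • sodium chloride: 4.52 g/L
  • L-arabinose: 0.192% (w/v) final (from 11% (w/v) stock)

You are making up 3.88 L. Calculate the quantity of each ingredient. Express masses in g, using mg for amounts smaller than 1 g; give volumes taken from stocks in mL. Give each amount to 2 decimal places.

hydrochloric acid 20.78 mL; sodium chloride 17.54 g; L-arabinose 67.72 mL

Working volume: 3.88 L.
hydrochloric acid: V = C2·V2/C1 = 6.64 mM × 3880 mL ÷ 1240 mM = 20.78 mL
sodium chloride: 4.52 g/L × 3.88 L = 17.54 g
L-arabinose: dilute stock: 0.192% ÷ 11% × 3880 mL = 67.72 mL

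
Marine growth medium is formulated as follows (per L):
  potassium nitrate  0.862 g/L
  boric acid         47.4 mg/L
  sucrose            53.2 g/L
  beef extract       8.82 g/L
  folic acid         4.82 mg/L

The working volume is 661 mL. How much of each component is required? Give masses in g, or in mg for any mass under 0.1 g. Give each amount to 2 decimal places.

potassium nitrate 0.57 g; boric acid 31.33 mg; sucrose 35.17 g; beef extract 5.83 g; folic acid 3.19 mg

Target volume = 661 mL = 0.661 L.
potassium nitrate: 0.862 g/L × 0.661 L = 0.57 g
boric acid: 47.4 mg/L × 0.661 L = 31.33 mg
sucrose: 53.2 g/L × 0.661 L = 35.17 g
beef extract: 8.82 g/L × 0.661 L = 5.83 g
folic acid: 4.82 mg/L × 0.661 L = 3.19 mg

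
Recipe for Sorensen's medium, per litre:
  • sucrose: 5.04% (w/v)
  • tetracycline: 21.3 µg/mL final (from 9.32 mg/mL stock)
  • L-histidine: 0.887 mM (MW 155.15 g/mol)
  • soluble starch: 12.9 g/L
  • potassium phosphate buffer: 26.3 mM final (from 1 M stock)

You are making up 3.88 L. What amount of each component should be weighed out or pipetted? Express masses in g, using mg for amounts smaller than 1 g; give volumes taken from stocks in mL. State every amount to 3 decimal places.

sucrose 195.552 g; tetracycline 8.867 mL; L-histidine 533.958 mg; soluble starch 50.052 g; potassium phosphate buffer 102.044 mL

Working volume: 3.88 L.
sucrose: 5.04% w/v = 50.4 g/L → 50.4 × 3.88 L = 195.552 g
tetracycline: V = C2·V2/C1 = 21.3 µg/mL × 3880 mL ÷ 9320 µg/mL = 8.867 mL
L-histidine: 0.887 mmol/L × 155.15 mg/mmol × 3.88 L = 533.958 mg
soluble starch: 12.9 g/L × 3.88 L = 50.052 g
potassium phosphate buffer: V = C2·V2/C1 = 26.3 mM × 3880 mL ÷ 1000 mM = 102.044 mL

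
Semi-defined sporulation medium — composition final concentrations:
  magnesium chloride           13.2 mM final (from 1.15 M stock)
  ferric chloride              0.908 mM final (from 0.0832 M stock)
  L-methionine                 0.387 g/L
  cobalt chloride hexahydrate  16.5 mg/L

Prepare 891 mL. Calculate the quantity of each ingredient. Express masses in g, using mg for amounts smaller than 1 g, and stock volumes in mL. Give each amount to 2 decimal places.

magnesium chloride 10.23 mL; ferric chloride 9.72 mL; L-methionine 344.82 mg; cobalt chloride hexahydrate 14.70 mg

Working volume: 891 mL = 0.891 L.
magnesium chloride: C1V1 = C2V2 → 13.2 mM × 891 mL ÷ 1150 mM = 10.23 mL
ferric chloride: C1V1 = C2V2 → 0.908 mM × 891 mL ÷ 83.2 mM = 9.72 mL
L-methionine: 0.387 g/L × 0.891 L = 0.344817 g = 344.82 mg
cobalt chloride hexahydrate: 16.5 mg/L × 0.891 L = 14.70 mg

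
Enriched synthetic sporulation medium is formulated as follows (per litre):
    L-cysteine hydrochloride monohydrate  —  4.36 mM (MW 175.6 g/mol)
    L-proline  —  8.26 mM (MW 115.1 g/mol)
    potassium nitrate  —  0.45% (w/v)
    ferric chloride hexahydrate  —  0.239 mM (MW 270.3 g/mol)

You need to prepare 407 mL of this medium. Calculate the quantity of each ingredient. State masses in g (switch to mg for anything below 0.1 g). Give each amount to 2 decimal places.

Working volume: 407 mL = 0.407 L.
L-cysteine hydrochloride monohydrate: 4.36 mmol/L × 175.6 g/mol × 0.407 L ÷ 1000 = 0.31 g
L-proline: 8.26 mmol/L × 115.1 g/mol × 0.407 L ÷ 1000 = 0.39 g
potassium nitrate: 0.45 g per 100 mL × 407 mL ÷ 100 = 1.83 g
ferric chloride hexahydrate: 0.239 mmol/L × 270.3 mg/mmol × 0.407 L = 26.29 mg

L-cysteine hydrochloride monohydrate 0.31 g; L-proline 0.39 g; potassium nitrate 1.83 g; ferric chloride hexahydrate 26.29 mg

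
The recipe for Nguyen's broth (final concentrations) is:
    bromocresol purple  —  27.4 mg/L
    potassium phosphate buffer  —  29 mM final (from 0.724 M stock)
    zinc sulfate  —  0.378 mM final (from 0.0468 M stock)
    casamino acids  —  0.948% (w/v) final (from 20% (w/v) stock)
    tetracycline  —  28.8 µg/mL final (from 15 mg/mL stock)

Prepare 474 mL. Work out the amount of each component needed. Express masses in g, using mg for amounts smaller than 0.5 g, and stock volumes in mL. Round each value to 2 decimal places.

bromocresol purple 12.99 mg; potassium phosphate buffer 18.99 mL; zinc sulfate 3.83 mL; casamino acids 22.47 mL; tetracycline 0.91 mL

Target volume = 474 mL = 0.474 L.
bromocresol purple: 27.4 mg/L × 0.474 L = 12.99 mg
potassium phosphate buffer: C1V1 = C2V2 → 29 mM × 474 mL ÷ 724 mM = 18.99 mL
zinc sulfate: V = C2·V2/C1 = 0.378 mM × 474 mL ÷ 46.8 mM = 3.83 mL
casamino acids: dilute stock: 0.948% ÷ 20% × 474 mL = 22.47 mL
tetracycline: dilute stock: 28.8 µg/mL × 474 mL ÷ 15000 µg/mL = 0.91 mL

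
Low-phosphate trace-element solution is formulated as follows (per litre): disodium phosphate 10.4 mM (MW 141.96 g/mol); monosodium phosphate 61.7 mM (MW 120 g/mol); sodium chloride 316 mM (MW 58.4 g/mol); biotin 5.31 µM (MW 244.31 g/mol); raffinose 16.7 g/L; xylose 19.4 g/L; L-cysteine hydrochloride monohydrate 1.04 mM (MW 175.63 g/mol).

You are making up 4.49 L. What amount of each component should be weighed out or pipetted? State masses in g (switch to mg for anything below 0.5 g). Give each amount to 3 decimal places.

disodium phosphate 6.629 g; monosodium phosphate 33.244 g; sodium chloride 82.860 g; biotin 5.825 mg; raffinose 74.983 g; xylose 87.106 g; L-cysteine hydrochloride monohydrate 0.820 g

Scale factor relative to 1 L: 4.49.
disodium phosphate: 10.4 mmol/L × 141.96 g/mol × 4.49 L ÷ 1000 = 6.629 g
monosodium phosphate: 61.7 mmol/L × 120 g/mol × 4.49 L ÷ 1000 = 33.244 g
sodium chloride: 316 mmol/L × 58.4 g/mol × 4.49 L ÷ 1000 = 82.860 g
biotin: 5.31 µmol/L × 244.31 g/mol × 4.49 L ÷ 1000 = 5.825 mg
raffinose: 16.7 g/L × 4.49 L = 74.983 g
xylose: 19.4 g/L × 4.49 L = 87.106 g
L-cysteine hydrochloride monohydrate: 1.04 mmol/L × 175.63 g/mol × 4.49 L ÷ 1000 = 0.820 g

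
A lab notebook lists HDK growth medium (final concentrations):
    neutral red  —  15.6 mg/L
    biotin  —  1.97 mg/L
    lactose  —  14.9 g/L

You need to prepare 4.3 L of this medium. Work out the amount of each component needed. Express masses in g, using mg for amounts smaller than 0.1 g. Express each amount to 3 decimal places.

Scale factor relative to 1 L: 4.3.
neutral red: 15.6 mg/L × 4.3 L = 67.080 mg
biotin: 1.97 mg/L × 4.3 L = 8.471 mg
lactose: 14.9 g/L × 4.3 L = 64.070 g

neutral red 67.080 mg; biotin 8.471 mg; lactose 64.070 g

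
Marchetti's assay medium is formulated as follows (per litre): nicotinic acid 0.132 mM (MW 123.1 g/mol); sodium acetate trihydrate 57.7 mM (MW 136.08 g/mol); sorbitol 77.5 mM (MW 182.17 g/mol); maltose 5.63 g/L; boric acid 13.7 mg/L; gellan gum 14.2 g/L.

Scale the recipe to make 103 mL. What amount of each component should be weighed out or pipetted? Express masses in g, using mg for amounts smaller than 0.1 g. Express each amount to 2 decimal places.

Scale factor relative to 1 L: 0.103.
nicotinic acid: 0.132 mmol/L × 123.1 mg/mmol × 0.103 L = 1.67 mg
sodium acetate trihydrate: 57.7 mmol/L × 136.08 g/mol × 0.103 L ÷ 1000 = 0.81 g
sorbitol: 77.5 mmol/L × 182.17 g/mol × 0.103 L ÷ 1000 = 1.45 g
maltose: 5.63 g/L × 0.103 L = 0.58 g
boric acid: 13.7 mg/L × 0.103 L = 1.41 mg
gellan gum: 14.2 g/L × 0.103 L = 1.46 g

nicotinic acid 1.67 mg; sodium acetate trihydrate 0.81 g; sorbitol 1.45 g; maltose 0.58 g; boric acid 1.41 mg; gellan gum 1.46 g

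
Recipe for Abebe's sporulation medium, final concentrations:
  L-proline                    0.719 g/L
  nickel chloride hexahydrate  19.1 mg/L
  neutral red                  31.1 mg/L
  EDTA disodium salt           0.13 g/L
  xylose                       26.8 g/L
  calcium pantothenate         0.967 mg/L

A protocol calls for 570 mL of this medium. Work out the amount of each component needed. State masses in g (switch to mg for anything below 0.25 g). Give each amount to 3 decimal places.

L-proline 0.410 g; nickel chloride hexahydrate 10.887 mg; neutral red 17.727 mg; EDTA disodium salt 74.100 mg; xylose 15.276 g; calcium pantothenate 0.551 mg

Scale factor relative to 1 L: 0.57.
L-proline: 0.719 g/L × 0.57 L = 0.410 g
nickel chloride hexahydrate: 19.1 mg/L × 0.57 L = 10.887 mg
neutral red: 31.1 mg/L × 0.57 L = 17.727 mg
EDTA disodium salt: 0.13 g/L × 0.57 L = 0.0741 g = 74.100 mg
xylose: 26.8 g/L × 0.57 L = 15.276 g
calcium pantothenate: 0.967 mg/L × 0.57 L = 0.551 mg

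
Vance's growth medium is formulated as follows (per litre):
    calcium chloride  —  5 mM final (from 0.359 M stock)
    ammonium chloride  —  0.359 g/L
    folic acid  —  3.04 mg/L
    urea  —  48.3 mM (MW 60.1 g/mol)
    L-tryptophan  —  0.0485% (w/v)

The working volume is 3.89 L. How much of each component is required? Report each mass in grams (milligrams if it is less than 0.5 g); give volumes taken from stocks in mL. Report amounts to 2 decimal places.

calcium chloride 54.18 mL; ammonium chloride 1.40 g; folic acid 11.83 mg; urea 11.29 g; L-tryptophan 1.89 g

Working volume: 3.89 L.
calcium chloride: V = C2·V2/C1 = 5 mM × 3890 mL ÷ 359 mM = 54.18 mL
ammonium chloride: 0.359 g/L × 3.89 L = 1.40 g
folic acid: 3.04 mg/L × 3.89 L = 11.83 mg
urea: 48.3 mmol/L × 60.1 g/mol × 3.89 L ÷ 1000 = 11.29 g
L-tryptophan: 0.0485% w/v = 0.485 g/L → 0.485 × 3.89 L = 1.89 g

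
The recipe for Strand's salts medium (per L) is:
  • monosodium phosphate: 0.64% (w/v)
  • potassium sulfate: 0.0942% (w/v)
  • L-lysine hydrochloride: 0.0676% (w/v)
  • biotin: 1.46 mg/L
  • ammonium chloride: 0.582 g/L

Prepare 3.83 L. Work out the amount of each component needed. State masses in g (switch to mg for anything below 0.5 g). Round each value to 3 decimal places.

Working volume: 3.83 L.
monosodium phosphate: 0.64 g per 100 mL × 3830 mL ÷ 100 = 24.512 g
potassium sulfate: 0.0942% w/v = 0.942 g/L → 0.942 × 3.83 L = 3.608 g
L-lysine hydrochloride: 0.0676 g per 100 mL × 3830 mL ÷ 100 = 2.589 g
biotin: 1.46 mg/L × 3.83 L = 5.592 mg
ammonium chloride: 0.582 g/L × 3.83 L = 2.229 g

monosodium phosphate 24.512 g; potassium sulfate 3.608 g; L-lysine hydrochloride 2.589 g; biotin 5.592 mg; ammonium chloride 2.229 g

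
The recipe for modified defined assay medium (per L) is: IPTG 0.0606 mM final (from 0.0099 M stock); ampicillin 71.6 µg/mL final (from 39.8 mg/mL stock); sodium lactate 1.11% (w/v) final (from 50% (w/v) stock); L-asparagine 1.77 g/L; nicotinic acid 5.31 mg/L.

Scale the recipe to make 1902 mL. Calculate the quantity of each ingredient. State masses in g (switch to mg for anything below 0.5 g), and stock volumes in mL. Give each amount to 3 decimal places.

IPTG 11.643 mL; ampicillin 3.422 mL; sodium lactate 42.224 mL; L-asparagine 3.367 g; nicotinic acid 10.100 mg

Working volume: 1902 mL = 1.902 L.
IPTG: dilute stock: 0.0606 mM × 1902 mL ÷ 9.9 mM = 11.643 mL
ampicillin: C1V1 = C2V2 → 71.6 µg/mL × 1902 mL ÷ 39800 µg/mL = 3.422 mL
sodium lactate: C1V1 = C2V2 → 1.11% ÷ 50% × 1902 mL = 42.224 mL
L-asparagine: 1.77 g/L × 1.902 L = 3.367 g
nicotinic acid: 5.31 mg/L × 1.902 L = 10.100 mg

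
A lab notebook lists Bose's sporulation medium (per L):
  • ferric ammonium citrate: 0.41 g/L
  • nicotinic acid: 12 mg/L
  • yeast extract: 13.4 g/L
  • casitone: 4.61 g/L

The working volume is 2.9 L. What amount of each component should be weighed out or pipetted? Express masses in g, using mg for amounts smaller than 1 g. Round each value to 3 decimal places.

ferric ammonium citrate 1.189 g; nicotinic acid 34.800 mg; yeast extract 38.860 g; casitone 13.369 g

Scale factor relative to 1 L: 2.9.
ferric ammonium citrate: 0.41 g/L × 2.9 L = 1.189 g
nicotinic acid: 12 mg/L × 2.9 L = 34.800 mg
yeast extract: 13.4 g/L × 2.9 L = 38.860 g
casitone: 4.61 g/L × 2.9 L = 13.369 g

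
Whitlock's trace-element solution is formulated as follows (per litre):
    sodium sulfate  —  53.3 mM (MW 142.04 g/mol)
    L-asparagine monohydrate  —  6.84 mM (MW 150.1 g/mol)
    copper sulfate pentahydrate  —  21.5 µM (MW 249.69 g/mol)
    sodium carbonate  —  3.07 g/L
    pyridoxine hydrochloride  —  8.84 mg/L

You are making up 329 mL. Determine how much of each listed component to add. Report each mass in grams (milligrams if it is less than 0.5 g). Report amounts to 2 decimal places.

Scale factor relative to 1 L: 0.329.
sodium sulfate: 53.3 mmol/L × 142.04 g/mol × 0.329 L ÷ 1000 = 2.49 g
L-asparagine monohydrate: 6.84 mmol/L × 150.1 mg/mmol × 0.329 L = 337.78 mg
copper sulfate pentahydrate: 21.5 µmol/L × 249.69 g/mol × 0.329 L ÷ 1000 = 1.77 mg
sodium carbonate: 3.07 g/L × 0.329 L = 1.01 g
pyridoxine hydrochloride: 8.84 mg/L × 0.329 L = 2.91 mg

sodium sulfate 2.49 g; L-asparagine monohydrate 337.78 mg; copper sulfate pentahydrate 1.77 mg; sodium carbonate 1.01 g; pyridoxine hydrochloride 2.91 mg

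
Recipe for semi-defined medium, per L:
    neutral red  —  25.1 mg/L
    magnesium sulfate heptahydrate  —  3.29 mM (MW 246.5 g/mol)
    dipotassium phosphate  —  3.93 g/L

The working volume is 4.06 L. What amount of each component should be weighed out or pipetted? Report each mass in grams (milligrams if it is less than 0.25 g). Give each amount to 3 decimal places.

Working volume: 4.06 L.
neutral red: 25.1 mg/L × 4.06 L = 101.906 mg
magnesium sulfate heptahydrate: 3.29 mmol/L × 246.5 g/mol × 4.06 L ÷ 1000 = 3.293 g
dipotassium phosphate: 3.93 g/L × 4.06 L = 15.956 g

neutral red 101.906 mg; magnesium sulfate heptahydrate 3.293 g; dipotassium phosphate 15.956 g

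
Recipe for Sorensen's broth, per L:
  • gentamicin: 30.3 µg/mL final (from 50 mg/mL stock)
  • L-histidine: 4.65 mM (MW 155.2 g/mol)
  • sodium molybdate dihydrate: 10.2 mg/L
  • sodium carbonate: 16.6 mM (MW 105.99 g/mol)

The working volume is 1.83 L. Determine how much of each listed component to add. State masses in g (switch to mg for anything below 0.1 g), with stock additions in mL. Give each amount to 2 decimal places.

gentamicin 1.11 mL; L-histidine 1.32 g; sodium molybdate dihydrate 18.67 mg; sodium carbonate 3.22 g

Working volume: 1.83 L.
gentamicin: V = C2·V2/C1 = 30.3 µg/mL × 1830 mL ÷ 50000 µg/mL = 1.11 mL
L-histidine: 4.65 mmol/L × 155.2 g/mol × 1.83 L ÷ 1000 = 1.32 g
sodium molybdate dihydrate: 10.2 mg/L × 1.83 L = 18.67 mg
sodium carbonate: 16.6 mmol/L × 105.99 g/mol × 1.83 L ÷ 1000 = 3.22 g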